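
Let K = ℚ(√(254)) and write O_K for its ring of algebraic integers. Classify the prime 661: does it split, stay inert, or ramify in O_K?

inert — (661) stays prime in O_K

d = 254 ≡ 2 (mod 4), so O_K = ℤ[√254] and disc(K) = 4d = 1016.
661 ∤ 1016, so 661 is unramified.
Euler's criterion: 254^330 mod 661 = 660. Thus (254|661) = -1.
Legendre symbol -1 ⇒ 661 is inert.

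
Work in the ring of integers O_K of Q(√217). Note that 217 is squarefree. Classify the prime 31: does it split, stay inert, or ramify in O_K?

Since 217 ≡ 1 mod 4, the ring of integers is ℤ[(1+√217)/2] with discriminant 217.
Ramification test: 31 | 217. The prime 31 ramifies in K.

ramified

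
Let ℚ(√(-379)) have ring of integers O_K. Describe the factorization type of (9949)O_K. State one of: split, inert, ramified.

split

Since -379 ≡ 1 mod 4, the ring of integers is ℤ[(1+√-379)/2] with discriminant -379.
9949 ∤ -379, so 9949 is unramified.
Compute (-379/9949) via Euler: 9570^((9949-1)/2) mod 9949 = 1, so (-379/9949) = 1.
Legendre symbol 1 ⇒ 9949 is split.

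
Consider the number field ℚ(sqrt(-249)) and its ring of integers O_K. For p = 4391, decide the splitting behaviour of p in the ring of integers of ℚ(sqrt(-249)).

split

d = -249 ≡ 3 (mod 4), so O_K = ℤ[√-249] and disc(K) = 4d = -996.
disc(K) = -996 is not divisible by 4391; 4391 is unramified.
Legendre symbol by Euler's criterion: (-249/4391) ≡ (-249)^2195 ≡ 1 (mod 4391), i.e. (-249/4391) = 1.
d is a quadratic residue mod p, hence 4391 splits in O_K.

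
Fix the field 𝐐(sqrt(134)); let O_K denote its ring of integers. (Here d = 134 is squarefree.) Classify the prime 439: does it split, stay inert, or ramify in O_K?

439 remains inert

Since 134 ≢ 1 mod 4, the ring of integers is ℤ[√134] with discriminant 4·134 = 536.
439 ∤ 536, so 439 is unramified.
Legendre symbol by Euler's criterion: (134/439) ≡ 134^219 ≡ 438 (mod 439), i.e. (134/439) = -1.
(134/439) = -1, so 439 is inert.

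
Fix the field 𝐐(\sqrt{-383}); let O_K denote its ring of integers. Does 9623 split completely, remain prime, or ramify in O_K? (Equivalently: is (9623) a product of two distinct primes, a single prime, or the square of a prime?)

-383 mod 4 = 1, hence disc K = -383 and O_K = ℤ[(1+√-383)/2].
Since gcd(9623, -383) = 1 the prime 9623 does not ramify.
Euler's criterion: (-383)^4811 mod 9623 = 1. Thus (-383|9623) = 1.
Legendre symbol 1 ⇒ 9623 is split.

split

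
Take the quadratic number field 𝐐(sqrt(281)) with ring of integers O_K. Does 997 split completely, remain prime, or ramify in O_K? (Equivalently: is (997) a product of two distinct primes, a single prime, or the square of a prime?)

inert — (997) stays prime in O_K

d = 281 ≡ 1 (mod 4), so O_K = ℤ[(1+√281)/2] and disc(K) = d = 281.
Since gcd(997, 281) = 1 the prime 997 does not ramify.
Euler's criterion: 281^498 mod 997 = 996. Thus (281|997) = -1.
d is a non-residue mod p, hence 997 remains inert in O_K.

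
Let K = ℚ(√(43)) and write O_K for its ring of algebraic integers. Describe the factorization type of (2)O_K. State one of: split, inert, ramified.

ramified — (2) = 𝔭²

Since 43 ≢ 1 mod 4, the ring of integers is ℤ[√43] with discriminant 4·43 = 172.
Ramification test: 2 | 172. The prime 2 ramifies in K.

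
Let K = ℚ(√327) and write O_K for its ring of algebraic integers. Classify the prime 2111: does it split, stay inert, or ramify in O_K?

327 mod 4 = 3, hence disc K = 4·327 = 1308 and O_K = ℤ[√327].
Since gcd(2111, 1308) = 1 the prime 2111 does not ramify.
Compute (327/2111) via Euler: 327^((2111-1)/2) mod 2111 = 2110, so (327/2111) = -1.
d is a non-residue mod p, hence 2111 remains inert in O_K.

2111 remains inert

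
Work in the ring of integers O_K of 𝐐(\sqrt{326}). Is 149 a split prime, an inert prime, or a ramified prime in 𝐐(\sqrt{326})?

d = 326 ≡ 2 (mod 4), so O_K = ℤ[√326] and disc(K) = 4d = 1304.
Since gcd(149, 1304) = 1 the prime 149 does not ramify.
Euler's criterion: 326^74 mod 149 = 1. Thus (326|149) = 1.
Legendre symbol 1 ⇒ 149 is split.

p splits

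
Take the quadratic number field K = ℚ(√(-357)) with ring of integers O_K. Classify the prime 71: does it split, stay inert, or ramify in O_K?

p is inert

Since -357 ≢ 1 mod 4, the ring of integers is ℤ[√-357] with discriminant 4·(-357) = -1428.
Since gcd(71, -1428) = 1 the prime 71 does not ramify.
Euler's criterion: (-357)^35 mod 71 = 70. Thus (-357|71) = -1.
d is a non-residue mod p, hence 71 remains inert in O_K.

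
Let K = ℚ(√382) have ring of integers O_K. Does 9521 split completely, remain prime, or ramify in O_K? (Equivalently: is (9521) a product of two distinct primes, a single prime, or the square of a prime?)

p splits

Since 382 ≢ 1 mod 4, the ring of integers is ℤ[√382] with discriminant 4·382 = 1528.
9521 ∤ 1528, so 9521 is unramified.
Euler's criterion: 382^4760 mod 9521 = 1. Thus (382|9521) = 1.
(382/9521) = 1, so 9521 splits.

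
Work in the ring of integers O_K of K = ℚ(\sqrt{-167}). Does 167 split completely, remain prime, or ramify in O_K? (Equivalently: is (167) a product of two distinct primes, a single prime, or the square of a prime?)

ramified — (167) = 𝔭²

-167 mod 4 = 1, hence disc K = -167 and O_K = ℤ[(1+√-167)/2].
disc(K) = -167 = 167·(-1), so p = 167 is ramified.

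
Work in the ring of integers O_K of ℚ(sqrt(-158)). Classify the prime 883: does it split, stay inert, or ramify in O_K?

Since -158 ≢ 1 mod 4, the ring of integers is ℤ[√-158] with discriminant 4·(-158) = -632.
Since gcd(883, -632) = 1 the prime 883 does not ramify.
Compute (-158/883) via Euler: 725^((883-1)/2) mod 883 = 1, so (-158/883) = 1.
(-158/883) = 1, so 883 splits.

splits completely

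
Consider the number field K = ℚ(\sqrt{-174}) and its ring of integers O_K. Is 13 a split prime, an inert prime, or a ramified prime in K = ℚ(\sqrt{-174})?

13 remains inert

Since -174 ≢ 1 mod 4, the ring of integers is ℤ[√-174] with discriminant 4·(-174) = -696.
13 ∤ -696, so 13 is unramified.
Euler's criterion: (-174)^6 mod 13 = 12. Thus (-174|13) = -1.
d is a non-residue mod p, hence 13 remains inert in O_K.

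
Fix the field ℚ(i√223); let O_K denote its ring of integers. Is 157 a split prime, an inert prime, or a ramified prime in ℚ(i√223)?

-223 mod 4 = 1, hence disc K = -223 and O_K = ℤ[(1+√-223)/2].
disc(K) = -223 is not divisible by 157; 157 is unramified.
Compute (-223/157) via Euler: 91^((157-1)/2) mod 157 = 156, so (-223/157) = -1.
Legendre symbol -1 ⇒ 157 is inert.

inert — (157) stays prime in O_K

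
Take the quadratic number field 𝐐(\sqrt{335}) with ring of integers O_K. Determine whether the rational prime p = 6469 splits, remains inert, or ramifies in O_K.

Since 335 ≢ 1 mod 4, the ring of integers is ℤ[√335] with discriminant 4·335 = 1340.
Since gcd(6469, 1340) = 1 the prime 6469 does not ramify.
(335/6469) = 335^3234 mod 6469 = 1, giving Legendre symbol 1.
(335/6469) = 1, so 6469 splits.

splits completely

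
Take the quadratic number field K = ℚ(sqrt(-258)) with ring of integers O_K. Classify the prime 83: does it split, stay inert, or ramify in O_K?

p is inert

-258 mod 4 = 2, hence disc K = 4·(-258) = -1032 and O_K = ℤ[√-258].
83 ∤ -1032, so 83 is unramified.
(-258/83) = 74^41 mod 83 = 82, giving Legendre symbol -1.
(-258/83) = -1, so 83 is inert.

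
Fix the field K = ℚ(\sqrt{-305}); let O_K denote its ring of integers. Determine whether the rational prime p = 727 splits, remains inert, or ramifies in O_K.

-305 mod 4 = 3, hence disc K = 4·(-305) = -1220 and O_K = ℤ[√-305].
disc(K) = -1220 is not divisible by 727; 727 is unramified.
(-305/727) = 422^363 mod 727 = 1, giving Legendre symbol 1.
d is a quadratic residue mod p, hence 727 splits in O_K.

split — (727) = 𝔭₁𝔭₂ with 𝔭₁ ≠ 𝔭₂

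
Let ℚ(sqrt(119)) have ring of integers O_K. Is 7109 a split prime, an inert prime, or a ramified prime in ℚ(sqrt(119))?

d = 119 ≡ 3 (mod 4), so O_K = ℤ[√119] and disc(K) = 4d = 476.
Since gcd(7109, 476) = 1 the prime 7109 does not ramify.
(119/7109) = 119^3554 mod 7109 = 7108, giving Legendre symbol -1.
Legendre symbol -1 ⇒ 7109 is inert.

p is inert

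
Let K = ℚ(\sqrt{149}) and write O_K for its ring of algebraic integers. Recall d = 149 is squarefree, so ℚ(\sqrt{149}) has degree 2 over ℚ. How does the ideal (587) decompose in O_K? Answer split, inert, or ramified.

p splits

Since 149 ≡ 1 mod 4, the ring of integers is ℤ[(1+√149)/2] with discriminant 149.
disc(K) = 149 is not divisible by 587; 587 is unramified.
(149/587) = 149^293 mod 587 = 1, giving Legendre symbol 1.
Legendre symbol 1 ⇒ 587 is split.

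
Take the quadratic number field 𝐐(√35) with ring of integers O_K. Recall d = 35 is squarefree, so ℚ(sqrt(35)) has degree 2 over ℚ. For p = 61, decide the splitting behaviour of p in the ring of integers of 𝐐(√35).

inert

Since 35 ≢ 1 mod 4, the ring of integers is ℤ[√35] with discriminant 4·35 = 140.
Since gcd(61, 140) = 1 the prime 61 does not ramify.
Euler's criterion: 35^30 mod 61 = 60. Thus (35|61) = -1.
Legendre symbol -1 ⇒ 61 is inert.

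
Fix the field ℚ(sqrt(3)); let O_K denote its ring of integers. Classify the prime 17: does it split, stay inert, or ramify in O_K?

remains prime (inert)

Since 3 ≢ 1 mod 4, the ring of integers is ℤ[√3] with discriminant 4·3 = 12.
Since gcd(17, 12) = 1 the prime 17 does not ramify.
(3/17) = 3^8 mod 17 = 16, giving Legendre symbol -1.
d is a non-residue mod p, hence 17 remains inert in O_K.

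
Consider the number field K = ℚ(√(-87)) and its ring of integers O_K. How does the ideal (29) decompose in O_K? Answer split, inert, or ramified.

-87 mod 4 = 1, hence disc K = -87 and O_K = ℤ[(1+√-87)/2].
Ramification test: 29 | -87. The prime 29 ramifies in K.

29 is ramified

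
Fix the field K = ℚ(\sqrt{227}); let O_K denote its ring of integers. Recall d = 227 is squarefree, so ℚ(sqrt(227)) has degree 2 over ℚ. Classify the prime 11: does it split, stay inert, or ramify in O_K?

remains prime (inert)

Since 227 ≢ 1 mod 4, the ring of integers is ℤ[√227] with discriminant 4·227 = 908.
disc(K) = 908 is not divisible by 11; 11 is unramified.
Euler's criterion: 227^5 mod 11 = 10. Thus (227|11) = -1.
Legendre symbol -1 ⇒ 11 is inert.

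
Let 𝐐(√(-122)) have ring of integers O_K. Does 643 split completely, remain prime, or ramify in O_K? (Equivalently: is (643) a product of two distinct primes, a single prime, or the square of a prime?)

-122 mod 4 = 2, hence disc K = 4·(-122) = -488 and O_K = ℤ[√-122].
643 ∤ -488, so 643 is unramified.
Compute (-122/643) via Euler: 521^((643-1)/2) mod 643 = 642, so (-122/643) = -1.
(-122/643) = -1, so 643 is inert.

inert — (643) stays prime in O_K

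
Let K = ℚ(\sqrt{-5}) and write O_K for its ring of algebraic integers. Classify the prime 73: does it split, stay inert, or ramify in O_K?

d = -5 ≡ 3 (mod 4), so O_K = ℤ[√-5] and disc(K) = 4d = -20.
Since gcd(73, -20) = 1 the prime 73 does not ramify.
Legendre symbol by Euler's criterion: (-5/73) ≡ (-5)^36 ≡ 72 (mod 73), i.e. (-5/73) = -1.
d is a non-residue mod p, hence 73 remains inert in O_K.

inert — (73) stays prime in O_K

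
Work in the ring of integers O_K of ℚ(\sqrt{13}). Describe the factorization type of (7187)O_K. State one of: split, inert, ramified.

Since 13 ≡ 1 mod 4, the ring of integers is ℤ[(1+√13)/2] with discriminant 13.
Since gcd(7187, 13) = 1 the prime 7187 does not ramify.
(13/7187) = 13^3593 mod 7187 = 7186, giving Legendre symbol -1.
d is a non-residue mod p, hence 7187 remains inert in O_K.

inert — (7187) stays prime in O_K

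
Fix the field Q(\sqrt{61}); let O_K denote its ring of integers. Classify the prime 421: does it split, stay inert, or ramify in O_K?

p is inert

Since 61 ≡ 1 mod 4, the ring of integers is ℤ[(1+√61)/2] with discriminant 61.
disc(K) = 61 is not divisible by 421; 421 is unramified.
Euler's criterion: 61^210 mod 421 = 420. Thus (61|421) = -1.
d is a non-residue mod p, hence 421 remains inert in O_K.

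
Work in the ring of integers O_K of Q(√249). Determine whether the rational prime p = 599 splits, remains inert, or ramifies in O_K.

p splits

d = 249 ≡ 1 (mod 4), so O_K = ℤ[(1+√249)/2] and disc(K) = d = 249.
disc(K) = 249 is not divisible by 599; 599 is unramified.
Compute (249/599) via Euler: 249^((599-1)/2) mod 599 = 1, so (249/599) = 1.
(249/599) = 1, so 599 splits.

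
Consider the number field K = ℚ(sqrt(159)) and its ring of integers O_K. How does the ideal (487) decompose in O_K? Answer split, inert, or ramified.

d = 159 ≡ 3 (mod 4), so O_K = ℤ[√159] and disc(K) = 4d = 636.
487 ∤ 636, so 487 is unramified.
Legendre symbol by Euler's criterion: (159/487) ≡ 159^243 ≡ 486 (mod 487), i.e. (159/487) = -1.
(159/487) = -1, so 487 is inert.

487 remains inert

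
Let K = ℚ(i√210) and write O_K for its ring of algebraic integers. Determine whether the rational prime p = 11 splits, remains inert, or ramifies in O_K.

-210 mod 4 = 2, hence disc K = 4·(-210) = -840 and O_K = ℤ[√-210].
Since gcd(11, -840) = 1 the prime 11 does not ramify.
(-210/11) = 10^5 mod 11 = 10, giving Legendre symbol -1.
Legendre symbol -1 ⇒ 11 is inert.

p is inert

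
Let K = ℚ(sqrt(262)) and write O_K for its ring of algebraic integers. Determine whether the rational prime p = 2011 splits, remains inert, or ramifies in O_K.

split

d = 262 ≡ 2 (mod 4), so O_K = ℤ[√262] and disc(K) = 4d = 1048.
disc(K) = 1048 is not divisible by 2011; 2011 is unramified.
Euler's criterion: 262^1005 mod 2011 = 1. Thus (262|2011) = 1.
d is a quadratic residue mod p, hence 2011 splits in O_K.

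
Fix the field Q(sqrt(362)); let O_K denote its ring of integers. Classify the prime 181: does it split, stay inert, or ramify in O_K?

ramifies in O_K

362 mod 4 = 2, hence disc K = 4·362 = 1448 and O_K = ℤ[√362].
Ramification test: 181 | 1448. The prime 181 ramifies in K.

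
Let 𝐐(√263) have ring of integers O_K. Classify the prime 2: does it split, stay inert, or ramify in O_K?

263 mod 4 = 3, hence disc K = 4·263 = 1052 and O_K = ℤ[√263].
Ramification test: 2 | 1052. The prime 2 ramifies in K.

2 is ramified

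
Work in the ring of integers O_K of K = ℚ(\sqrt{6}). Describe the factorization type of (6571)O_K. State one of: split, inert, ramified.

p splits

6 mod 4 = 2, hence disc K = 4·6 = 24 and O_K = ℤ[√6].
disc(K) = 24 is not divisible by 6571; 6571 is unramified.
(6/6571) = 6^3285 mod 6571 = 1, giving Legendre symbol 1.
d is a quadratic residue mod p, hence 6571 splits in O_K.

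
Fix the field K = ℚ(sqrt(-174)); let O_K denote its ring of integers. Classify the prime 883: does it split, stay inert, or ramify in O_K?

d = -174 ≡ 2 (mod 4), so O_K = ℤ[√-174] and disc(K) = 4d = -696.
disc(K) = -696 is not divisible by 883; 883 is unramified.
Euler's criterion: (-174)^441 mod 883 = 882. Thus (-174|883) = -1.
d is a non-residue mod p, hence 883 remains inert in O_K.

inert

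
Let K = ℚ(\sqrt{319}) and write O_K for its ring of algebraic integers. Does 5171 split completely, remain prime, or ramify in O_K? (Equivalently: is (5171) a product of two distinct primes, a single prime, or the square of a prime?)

5171 remains inert

Since 319 ≢ 1 mod 4, the ring of integers is ℤ[√319] with discriminant 4·319 = 1276.
disc(K) = 1276 is not divisible by 5171; 5171 is unramified.
Euler's criterion: 319^2585 mod 5171 = 5170. Thus (319|5171) = -1.
(319/5171) = -1, so 5171 is inert.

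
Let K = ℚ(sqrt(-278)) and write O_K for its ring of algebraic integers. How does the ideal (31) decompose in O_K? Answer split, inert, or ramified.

-278 mod 4 = 2, hence disc K = 4·(-278) = -1112 and O_K = ℤ[√-278].
disc(K) = -1112 is not divisible by 31; 31 is unramified.
(-278/31) = 1^15 mod 31 = 1, giving Legendre symbol 1.
d is a quadratic residue mod p, hence 31 splits in O_K.

split — (31) = 𝔭₁𝔭₂ with 𝔭₁ ≠ 𝔭₂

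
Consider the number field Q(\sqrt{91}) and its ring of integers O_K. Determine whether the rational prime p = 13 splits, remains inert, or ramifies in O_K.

d = 91 ≡ 3 (mod 4), so O_K = ℤ[√91] and disc(K) = 4d = 364.
13 divides disc(K) = 364, so 13 ramifies.

p ramifies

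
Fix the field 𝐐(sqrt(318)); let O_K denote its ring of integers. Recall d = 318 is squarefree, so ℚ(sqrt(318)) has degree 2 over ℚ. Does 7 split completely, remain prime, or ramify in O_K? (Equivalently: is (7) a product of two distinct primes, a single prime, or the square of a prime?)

d = 318 ≡ 2 (mod 4), so O_K = ℤ[√318] and disc(K) = 4d = 1272.
disc(K) = 1272 is not divisible by 7; 7 is unramified.
Euler's criterion: 318^3 mod 7 = 6. Thus (318|7) = -1.
(318/7) = -1, so 7 is inert.

p is inert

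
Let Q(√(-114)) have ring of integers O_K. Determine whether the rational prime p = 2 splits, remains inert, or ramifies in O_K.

2 is ramified

d = -114 ≡ 2 (mod 4), so O_K = ℤ[√-114] and disc(K) = 4d = -456.
2 divides disc(K) = -456, so 2 ramifies.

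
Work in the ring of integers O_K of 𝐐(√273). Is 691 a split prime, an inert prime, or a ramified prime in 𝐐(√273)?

691 splits in O_K

d = 273 ≡ 1 (mod 4), so O_K = ℤ[(1+√273)/2] and disc(K) = d = 273.
disc(K) = 273 is not divisible by 691; 691 is unramified.
(273/691) = 273^345 mod 691 = 1, giving Legendre symbol 1.
d is a quadratic residue mod p, hence 691 splits in O_K.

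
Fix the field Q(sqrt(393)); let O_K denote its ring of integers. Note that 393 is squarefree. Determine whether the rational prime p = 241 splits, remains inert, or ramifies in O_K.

393 mod 4 = 1, hence disc K = 393 and O_K = ℤ[(1+√393)/2].
disc(K) = 393 is not divisible by 241; 241 is unramified.
(393/241) = 152^120 mod 241 = 240, giving Legendre symbol -1.
d is a non-residue mod p, hence 241 remains inert in O_K.

inert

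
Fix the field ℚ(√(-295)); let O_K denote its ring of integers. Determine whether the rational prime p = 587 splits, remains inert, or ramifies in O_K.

d = -295 ≡ 1 (mod 4), so O_K = ℤ[(1+√-295)/2] and disc(K) = d = -295.
disc(K) = -295 is not divisible by 587; 587 is unramified.
(-295/587) = 292^293 mod 587 = 1, giving Legendre symbol 1.
Legendre symbol 1 ⇒ 587 is split.

split — (587) = 𝔭₁𝔭₂ with 𝔭₁ ≠ 𝔭₂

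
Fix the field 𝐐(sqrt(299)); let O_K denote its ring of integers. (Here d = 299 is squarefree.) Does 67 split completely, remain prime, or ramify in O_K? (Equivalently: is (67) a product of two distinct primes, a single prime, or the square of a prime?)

Since 299 ≢ 1 mod 4, the ring of integers is ℤ[√299] with discriminant 4·299 = 1196.
67 ∤ 1196, so 67 is unramified.
(299/67) = 31^33 mod 67 = 66, giving Legendre symbol -1.
d is a non-residue mod p, hence 67 remains inert in O_K.

remains prime (inert)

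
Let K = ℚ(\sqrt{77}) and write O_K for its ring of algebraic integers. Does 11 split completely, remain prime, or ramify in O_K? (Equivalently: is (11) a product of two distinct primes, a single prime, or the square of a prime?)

11 is ramified

d = 77 ≡ 1 (mod 4), so O_K = ℤ[(1+√77)/2] and disc(K) = d = 77.
Ramification test: 11 | 77. The prime 11 ramifies in K.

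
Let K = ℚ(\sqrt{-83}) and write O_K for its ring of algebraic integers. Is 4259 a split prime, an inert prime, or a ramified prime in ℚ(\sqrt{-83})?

split

-83 mod 4 = 1, hence disc K = -83 and O_K = ℤ[(1+√-83)/2].
disc(K) = -83 is not divisible by 4259; 4259 is unramified.
Legendre symbol by Euler's criterion: (-83/4259) ≡ (-83)^2129 ≡ 1 (mod 4259), i.e. (-83/4259) = 1.
d is a quadratic residue mod p, hence 4259 splits in O_K.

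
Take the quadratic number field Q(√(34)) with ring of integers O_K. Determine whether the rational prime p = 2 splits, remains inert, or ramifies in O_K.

d = 34 ≡ 2 (mod 4), so O_K = ℤ[√34] and disc(K) = 4d = 136.
2 divides disc(K) = 136, so 2 ramifies.

ramifies in O_K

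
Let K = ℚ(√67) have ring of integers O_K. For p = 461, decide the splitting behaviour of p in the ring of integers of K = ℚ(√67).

67 mod 4 = 3, hence disc K = 4·67 = 268 and O_K = ℤ[√67].
461 ∤ 268, so 461 is unramified.
Compute (67/461) via Euler: 67^((461-1)/2) mod 461 = 1, so (67/461) = 1.
d is a quadratic residue mod p, hence 461 splits in O_K.

split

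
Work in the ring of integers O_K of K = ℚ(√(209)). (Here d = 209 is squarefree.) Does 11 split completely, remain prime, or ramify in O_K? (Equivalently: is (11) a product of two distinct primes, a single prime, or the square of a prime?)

ramified

Since 209 ≡ 1 mod 4, the ring of integers is ℤ[(1+√209)/2] with discriminant 209.
Ramification test: 11 | 209. The prime 11 ramifies in K.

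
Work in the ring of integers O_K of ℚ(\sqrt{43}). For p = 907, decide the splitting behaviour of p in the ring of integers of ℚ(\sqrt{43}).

Since 43 ≢ 1 mod 4, the ring of integers is ℤ[√43] with discriminant 4·43 = 172.
907 ∤ 172, so 907 is unramified.
Compute (43/907) via Euler: 43^((907-1)/2) mod 907 = 906, so (43/907) = -1.
Legendre symbol -1 ⇒ 907 is inert.

907 remains inert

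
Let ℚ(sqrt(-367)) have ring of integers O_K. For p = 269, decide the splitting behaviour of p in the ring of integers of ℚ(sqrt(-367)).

p is inert

-367 mod 4 = 1, hence disc K = -367 and O_K = ℤ[(1+√-367)/2].
Since gcd(269, -367) = 1 the prime 269 does not ramify.
Legendre symbol by Euler's criterion: (-367/269) ≡ (-367)^134 ≡ 268 (mod 269), i.e. (-367/269) = -1.
Legendre symbol -1 ⇒ 269 is inert.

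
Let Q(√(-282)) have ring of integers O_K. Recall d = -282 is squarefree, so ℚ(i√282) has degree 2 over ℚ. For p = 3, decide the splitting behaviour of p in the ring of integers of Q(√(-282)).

p ramifies

d = -282 ≡ 2 (mod 4), so O_K = ℤ[√-282] and disc(K) = 4d = -1128.
Ramification test: 3 | -1128. The prime 3 ramifies in K.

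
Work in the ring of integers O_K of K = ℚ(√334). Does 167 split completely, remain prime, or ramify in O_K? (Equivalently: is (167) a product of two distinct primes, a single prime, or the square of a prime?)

ramified — (167) = 𝔭²

d = 334 ≡ 2 (mod 4), so O_K = ℤ[√334] and disc(K) = 4d = 1336.
167 divides disc(K) = 1336, so 167 ramifies.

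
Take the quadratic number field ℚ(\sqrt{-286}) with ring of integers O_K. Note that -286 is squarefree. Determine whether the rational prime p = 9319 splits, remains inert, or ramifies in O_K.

Since -286 ≢ 1 mod 4, the ring of integers is ℤ[√-286] with discriminant 4·(-286) = -1144.
disc(K) = -1144 is not divisible by 9319; 9319 is unramified.
Legendre symbol by Euler's criterion: (-286/9319) ≡ (-286)^4659 ≡ 1 (mod 9319), i.e. (-286/9319) = 1.
d is a quadratic residue mod p, hence 9319 splits in O_K.

p splits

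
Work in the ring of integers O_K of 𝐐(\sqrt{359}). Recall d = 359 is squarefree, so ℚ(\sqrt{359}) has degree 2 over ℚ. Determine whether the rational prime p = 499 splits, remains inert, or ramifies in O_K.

split

359 mod 4 = 3, hence disc K = 4·359 = 1436 and O_K = ℤ[√359].
Since gcd(499, 1436) = 1 the prime 499 does not ramify.
Compute (359/499) via Euler: 359^((499-1)/2) mod 499 = 1, so (359/499) = 1.
Legendre symbol 1 ⇒ 499 is split.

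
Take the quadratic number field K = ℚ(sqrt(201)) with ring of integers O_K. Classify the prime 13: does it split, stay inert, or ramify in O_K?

d = 201 ≡ 1 (mod 4), so O_K = ℤ[(1+√201)/2] and disc(K) = d = 201.
Since gcd(13, 201) = 1 the prime 13 does not ramify.
Euler's criterion: 201^6 mod 13 = 12. Thus (201|13) = -1.
(201/13) = -1, so 13 is inert.

13 remains inert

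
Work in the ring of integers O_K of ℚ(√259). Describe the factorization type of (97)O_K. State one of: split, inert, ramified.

d = 259 ≡ 3 (mod 4), so O_K = ℤ[√259] and disc(K) = 4d = 1036.
97 ∤ 1036, so 97 is unramified.
Legendre symbol by Euler's criterion: (259/97) ≡ 259^48 ≡ 1 (mod 97), i.e. (259/97) = 1.
Legendre symbol 1 ⇒ 97 is split.

split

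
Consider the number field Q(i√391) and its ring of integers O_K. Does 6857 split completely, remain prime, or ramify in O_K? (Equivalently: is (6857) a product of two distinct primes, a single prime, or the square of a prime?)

d = -391 ≡ 1 (mod 4), so O_K = ℤ[(1+√-391)/2] and disc(K) = d = -391.
Since gcd(6857, -391) = 1 the prime 6857 does not ramify.
Legendre symbol by Euler's criterion: (-391/6857) ≡ (-391)^3428 ≡ 6856 (mod 6857), i.e. (-391/6857) = -1.
Legendre symbol -1 ⇒ 6857 is inert.

p is inert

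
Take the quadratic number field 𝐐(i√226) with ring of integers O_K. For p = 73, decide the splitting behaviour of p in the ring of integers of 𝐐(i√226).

remains prime (inert)

d = -226 ≡ 2 (mod 4), so O_K = ℤ[√-226] and disc(K) = 4d = -904.
Since gcd(73, -904) = 1 the prime 73 does not ramify.
Legendre symbol by Euler's criterion: (-226/73) ≡ (-226)^36 ≡ 72 (mod 73), i.e. (-226/73) = -1.
d is a non-residue mod p, hence 73 remains inert in O_K.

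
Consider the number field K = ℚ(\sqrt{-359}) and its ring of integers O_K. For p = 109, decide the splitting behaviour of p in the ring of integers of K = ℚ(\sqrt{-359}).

remains prime (inert)

Since -359 ≡ 1 mod 4, the ring of integers is ℤ[(1+√-359)/2] with discriminant -359.
Since gcd(109, -359) = 1 the prime 109 does not ramify.
Compute (-359/109) via Euler: 77^((109-1)/2) mod 109 = 108, so (-359/109) = -1.
d is a non-residue mod p, hence 109 remains inert in O_K.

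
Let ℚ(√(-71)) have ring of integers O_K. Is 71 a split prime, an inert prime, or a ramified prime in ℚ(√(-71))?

d = -71 ≡ 1 (mod 4), so O_K = ℤ[(1+√-71)/2] and disc(K) = d = -71.
71 divides disc(K) = -71, so 71 ramifies.

ramified — (71) = 𝔭²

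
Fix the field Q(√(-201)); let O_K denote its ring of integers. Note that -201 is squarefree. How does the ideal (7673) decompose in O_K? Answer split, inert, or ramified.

Since -201 ≢ 1 mod 4, the ring of integers is ℤ[√-201] with discriminant 4·(-201) = -804.
Since gcd(7673, -804) = 1 the prime 7673 does not ramify.
Legendre symbol by Euler's criterion: (-201/7673) ≡ (-201)^3836 ≡ 7672 (mod 7673), i.e. (-201/7673) = -1.
(-201/7673) = -1, so 7673 is inert.

inert — (7673) stays prime in O_K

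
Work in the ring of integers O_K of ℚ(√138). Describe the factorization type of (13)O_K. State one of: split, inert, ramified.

d = 138 ≡ 2 (mod 4), so O_K = ℤ[√138] and disc(K) = 4d = 552.
Since gcd(13, 552) = 1 the prime 13 does not ramify.
Legendre symbol by Euler's criterion: (138/13) ≡ 138^6 ≡ 12 (mod 13), i.e. (138/13) = -1.
Legendre symbol -1 ⇒ 13 is inert.

inert — (13) stays prime in O_K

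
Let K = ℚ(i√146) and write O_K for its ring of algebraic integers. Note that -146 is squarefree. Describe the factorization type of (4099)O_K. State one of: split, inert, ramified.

inert

d = -146 ≡ 2 (mod 4), so O_K = ℤ[√-146] and disc(K) = 4d = -584.
4099 ∤ -584, so 4099 is unramified.
Euler's criterion: (-146)^2049 mod 4099 = 4098. Thus (-146|4099) = -1.
(-146/4099) = -1, so 4099 is inert.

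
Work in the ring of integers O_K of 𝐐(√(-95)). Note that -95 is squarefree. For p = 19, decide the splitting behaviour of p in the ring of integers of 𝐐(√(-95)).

d = -95 ≡ 1 (mod 4), so O_K = ℤ[(1+√-95)/2] and disc(K) = d = -95.
19 divides disc(K) = -95, so 19 ramifies.

ramifies in O_K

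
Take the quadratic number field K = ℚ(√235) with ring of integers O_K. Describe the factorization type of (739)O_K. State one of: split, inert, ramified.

d = 235 ≡ 3 (mod 4), so O_K = ℤ[√235] and disc(K) = 4d = 940.
739 ∤ 940, so 739 is unramified.
Compute (235/739) via Euler: 235^((739-1)/2) mod 739 = 738, so (235/739) = -1.
(235/739) = -1, so 739 is inert.

remains prime (inert)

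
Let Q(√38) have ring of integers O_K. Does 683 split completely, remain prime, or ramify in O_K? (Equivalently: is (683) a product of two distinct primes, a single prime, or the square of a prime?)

remains prime (inert)

Since 38 ≢ 1 mod 4, the ring of integers is ℤ[√38] with discriminant 4·38 = 152.
Since gcd(683, 152) = 1 the prime 683 does not ramify.
Legendre symbol by Euler's criterion: (38/683) ≡ 38^341 ≡ 682 (mod 683), i.e. (38/683) = -1.
d is a non-residue mod p, hence 683 remains inert in O_K.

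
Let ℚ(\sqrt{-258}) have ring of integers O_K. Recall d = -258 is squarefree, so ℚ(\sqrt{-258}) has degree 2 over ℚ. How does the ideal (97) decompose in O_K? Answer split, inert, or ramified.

d = -258 ≡ 2 (mod 4), so O_K = ℤ[√-258] and disc(K) = 4d = -1032.
Since gcd(97, -1032) = 1 the prime 97 does not ramify.
(-258/97) = 33^48 mod 97 = 1, giving Legendre symbol 1.
d is a quadratic residue mod p, hence 97 splits in O_K.

split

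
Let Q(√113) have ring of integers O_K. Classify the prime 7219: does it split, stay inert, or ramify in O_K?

splits completely

113 mod 4 = 1, hence disc K = 113 and O_K = ℤ[(1+√113)/2].
7219 ∤ 113, so 7219 is unramified.
(113/7219) = 113^3609 mod 7219 = 1, giving Legendre symbol 1.
(113/7219) = 1, so 7219 splits.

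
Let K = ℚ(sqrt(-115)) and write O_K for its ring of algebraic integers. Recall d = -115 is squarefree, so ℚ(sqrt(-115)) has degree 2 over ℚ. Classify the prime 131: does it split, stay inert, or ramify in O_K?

p splits

d = -115 ≡ 1 (mod 4), so O_K = ℤ[(1+√-115)/2] and disc(K) = d = -115.
131 ∤ -115, so 131 is unramified.
Legendre symbol by Euler's criterion: (-115/131) ≡ (-115)^65 ≡ 1 (mod 131), i.e. (-115/131) = 1.
(-115/131) = 1, so 131 splits.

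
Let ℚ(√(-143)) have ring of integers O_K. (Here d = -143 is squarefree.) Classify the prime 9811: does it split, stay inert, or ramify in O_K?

d = -143 ≡ 1 (mod 4), so O_K = ℤ[(1+√-143)/2] and disc(K) = d = -143.
Since gcd(9811, -143) = 1 the prime 9811 does not ramify.
(-143/9811) = 9668^4905 mod 9811 = 9810, giving Legendre symbol -1.
Legendre symbol -1 ⇒ 9811 is inert.

9811 remains inert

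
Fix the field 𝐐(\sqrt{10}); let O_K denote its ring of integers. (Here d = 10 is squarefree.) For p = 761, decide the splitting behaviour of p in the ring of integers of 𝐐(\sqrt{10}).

10 mod 4 = 2, hence disc K = 4·10 = 40 and O_K = ℤ[√10].
disc(K) = 40 is not divisible by 761; 761 is unramified.
Euler's criterion: 10^380 mod 761 = 1. Thus (10|761) = 1.
(10/761) = 1, so 761 splits.

p splits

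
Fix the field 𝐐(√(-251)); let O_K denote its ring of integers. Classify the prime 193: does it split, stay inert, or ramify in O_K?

Since -251 ≡ 1 mod 4, the ring of integers is ℤ[(1+√-251)/2] with discriminant -251.
disc(K) = -251 is not divisible by 193; 193 is unramified.
(-251/193) = 135^96 mod 193 = 192, giving Legendre symbol -1.
d is a non-residue mod p, hence 193 remains inert in O_K.

p is inert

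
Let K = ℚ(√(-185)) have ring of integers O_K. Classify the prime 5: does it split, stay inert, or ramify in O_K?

ramifies in O_K

-185 mod 4 = 3, hence disc K = 4·(-185) = -740 and O_K = ℤ[√-185].
5 divides disc(K) = -740, so 5 ramifies.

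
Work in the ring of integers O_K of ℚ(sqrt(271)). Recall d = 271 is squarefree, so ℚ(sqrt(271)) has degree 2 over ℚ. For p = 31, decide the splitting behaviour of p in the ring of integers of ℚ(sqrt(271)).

31 remains inert

271 mod 4 = 3, hence disc K = 4·271 = 1084 and O_K = ℤ[√271].
Since gcd(31, 1084) = 1 the prime 31 does not ramify.
Compute (271/31) via Euler: 23^((31-1)/2) mod 31 = 30, so (271/31) = -1.
Legendre symbol -1 ⇒ 31 is inert.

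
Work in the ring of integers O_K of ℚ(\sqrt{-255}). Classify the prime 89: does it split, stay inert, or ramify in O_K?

d = -255 ≡ 1 (mod 4), so O_K = ℤ[(1+√-255)/2] and disc(K) = d = -255.
disc(K) = -255 is not divisible by 89; 89 is unramified.
Compute (-255/89) via Euler: 12^((89-1)/2) mod 89 = 88, so (-255/89) = -1.
d is a non-residue mod p, hence 89 remains inert in O_K.

89 remains inert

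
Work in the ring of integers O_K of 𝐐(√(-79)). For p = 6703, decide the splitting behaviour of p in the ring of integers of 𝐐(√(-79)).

splits completely

Since -79 ≡ 1 mod 4, the ring of integers is ℤ[(1+√-79)/2] with discriminant -79.
Since gcd(6703, -79) = 1 the prime 6703 does not ramify.
Legendre symbol by Euler's criterion: (-79/6703) ≡ (-79)^3351 ≡ 1 (mod 6703), i.e. (-79/6703) = 1.
(-79/6703) = 1, so 6703 splits.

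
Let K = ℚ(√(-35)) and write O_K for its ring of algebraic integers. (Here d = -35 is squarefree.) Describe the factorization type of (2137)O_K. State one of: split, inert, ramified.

-35 mod 4 = 1, hence disc K = -35 and O_K = ℤ[(1+√-35)/2].
disc(K) = -35 is not divisible by 2137; 2137 is unramified.
Legendre symbol by Euler's criterion: (-35/2137) ≡ (-35)^1068 ≡ 2136 (mod 2137), i.e. (-35/2137) = -1.
Legendre symbol -1 ⇒ 2137 is inert.

remains prime (inert)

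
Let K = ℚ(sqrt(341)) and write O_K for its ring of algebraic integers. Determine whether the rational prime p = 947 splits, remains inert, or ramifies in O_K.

inert — (947) stays prime in O_K

Since 341 ≡ 1 mod 4, the ring of integers is ℤ[(1+√341)/2] with discriminant 341.
947 ∤ 341, so 947 is unramified.
Legendre symbol by Euler's criterion: (341/947) ≡ 341^473 ≡ 946 (mod 947), i.e. (341/947) = -1.
Legendre symbol -1 ⇒ 947 is inert.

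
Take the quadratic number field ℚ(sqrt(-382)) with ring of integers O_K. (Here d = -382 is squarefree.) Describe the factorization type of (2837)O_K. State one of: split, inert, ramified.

d = -382 ≡ 2 (mod 4), so O_K = ℤ[√-382] and disc(K) = 4d = -1528.
disc(K) = -1528 is not divisible by 2837; 2837 is unramified.
(-382/2837) = 2455^1418 mod 2837 = 2836, giving Legendre symbol -1.
(-382/2837) = -1, so 2837 is inert.

inert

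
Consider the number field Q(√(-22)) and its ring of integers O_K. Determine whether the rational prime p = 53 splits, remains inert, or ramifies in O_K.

-22 mod 4 = 2, hence disc K = 4·(-22) = -88 and O_K = ℤ[√-22].
disc(K) = -88 is not divisible by 53; 53 is unramified.
Compute (-22/53) via Euler: 31^((53-1)/2) mod 53 = 52, so (-22/53) = -1.
Legendre symbol -1 ⇒ 53 is inert.

inert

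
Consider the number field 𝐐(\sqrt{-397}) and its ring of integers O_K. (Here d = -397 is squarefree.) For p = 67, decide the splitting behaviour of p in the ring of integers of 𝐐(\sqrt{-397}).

remains prime (inert)

d = -397 ≡ 3 (mod 4), so O_K = ℤ[√-397] and disc(K) = 4d = -1588.
disc(K) = -1588 is not divisible by 67; 67 is unramified.
Compute (-397/67) via Euler: 5^((67-1)/2) mod 67 = 66, so (-397/67) = -1.
(-397/67) = -1, so 67 is inert.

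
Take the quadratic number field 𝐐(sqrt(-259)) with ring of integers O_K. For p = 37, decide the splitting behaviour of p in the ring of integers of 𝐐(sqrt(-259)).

d = -259 ≡ 1 (mod 4), so O_K = ℤ[(1+√-259)/2] and disc(K) = d = -259.
disc(K) = -259 = 37·(-7), so p = 37 is ramified.

ramifies in O_K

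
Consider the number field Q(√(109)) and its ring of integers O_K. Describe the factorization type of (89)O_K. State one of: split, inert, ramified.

Since 109 ≡ 1 mod 4, the ring of integers is ℤ[(1+√109)/2] with discriminant 109.
89 ∤ 109, so 89 is unramified.
(109/89) = 20^44 mod 89 = 1, giving Legendre symbol 1.
Legendre symbol 1 ⇒ 89 is split.

split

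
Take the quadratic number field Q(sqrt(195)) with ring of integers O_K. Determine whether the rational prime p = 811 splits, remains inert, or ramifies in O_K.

d = 195 ≡ 3 (mod 4), so O_K = ℤ[√195] and disc(K) = 4d = 780.
Since gcd(811, 780) = 1 the prime 811 does not ramify.
Compute (195/811) via Euler: 195^((811-1)/2) mod 811 = 1, so (195/811) = 1.
(195/811) = 1, so 811 splits.

splits completely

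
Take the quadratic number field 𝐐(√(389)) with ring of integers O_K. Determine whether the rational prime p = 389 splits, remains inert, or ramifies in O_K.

ramified — (389) = 𝔭²

Since 389 ≡ 1 mod 4, the ring of integers is ℤ[(1+√389)/2] with discriminant 389.
Ramification test: 389 | 389. The prime 389 ramifies in K.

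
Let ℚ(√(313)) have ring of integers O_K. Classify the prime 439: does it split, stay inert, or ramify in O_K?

remains prime (inert)

313 mod 4 = 1, hence disc K = 313 and O_K = ℤ[(1+√313)/2].
439 ∤ 313, so 439 is unramified.
Compute (313/439) via Euler: 313^((439-1)/2) mod 439 = 438, so (313/439) = -1.
Legendre symbol -1 ⇒ 439 is inert.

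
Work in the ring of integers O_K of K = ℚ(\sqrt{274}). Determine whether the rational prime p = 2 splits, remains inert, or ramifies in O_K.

274 mod 4 = 2, hence disc K = 4·274 = 1096 and O_K = ℤ[√274].
2 divides disc(K) = 1096, so 2 ramifies.

p ramifies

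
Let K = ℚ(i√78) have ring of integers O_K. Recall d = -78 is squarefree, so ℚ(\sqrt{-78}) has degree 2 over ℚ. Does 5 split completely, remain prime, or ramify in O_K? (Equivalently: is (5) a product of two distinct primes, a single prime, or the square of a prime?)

inert — (5) stays prime in O_K

d = -78 ≡ 2 (mod 4), so O_K = ℤ[√-78] and disc(K) = 4d = -312.
5 ∤ -312, so 5 is unramified.
Legendre symbol by Euler's criterion: (-78/5) ≡ (-78)^2 ≡ 4 (mod 5), i.e. (-78/5) = -1.
Legendre symbol -1 ⇒ 5 is inert.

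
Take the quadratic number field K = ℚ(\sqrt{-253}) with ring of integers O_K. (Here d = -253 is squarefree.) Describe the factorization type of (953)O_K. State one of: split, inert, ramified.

d = -253 ≡ 3 (mod 4), so O_K = ℤ[√-253] and disc(K) = 4d = -1012.
Since gcd(953, -1012) = 1 the prime 953 does not ramify.
(-253/953) = 700^476 mod 953 = 1, giving Legendre symbol 1.
(-253/953) = 1, so 953 splits.

split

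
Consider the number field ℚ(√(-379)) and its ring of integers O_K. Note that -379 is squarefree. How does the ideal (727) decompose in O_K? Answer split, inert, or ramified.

Since -379 ≡ 1 mod 4, the ring of integers is ℤ[(1+√-379)/2] with discriminant -379.
disc(K) = -379 is not divisible by 727; 727 is unramified.
(-379/727) = 348^363 mod 727 = 1, giving Legendre symbol 1.
d is a quadratic residue mod p, hence 727 splits in O_K.

splits completely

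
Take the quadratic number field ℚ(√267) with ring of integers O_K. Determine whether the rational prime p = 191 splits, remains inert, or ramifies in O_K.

267 mod 4 = 3, hence disc K = 4·267 = 1068 and O_K = ℤ[√267].
191 ∤ 1068, so 191 is unramified.
(267/191) = 76^95 mod 191 = 190, giving Legendre symbol -1.
(267/191) = -1, so 191 is inert.

remains prime (inert)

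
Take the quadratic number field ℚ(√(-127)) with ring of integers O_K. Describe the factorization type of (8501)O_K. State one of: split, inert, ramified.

-127 mod 4 = 1, hence disc K = -127 and O_K = ℤ[(1+√-127)/2].
Since gcd(8501, -127) = 1 the prime 8501 does not ramify.
Compute (-127/8501) via Euler: 8374^((8501-1)/2) mod 8501 = 8500, so (-127/8501) = -1.
d is a non-residue mod p, hence 8501 remains inert in O_K.

remains prime (inert)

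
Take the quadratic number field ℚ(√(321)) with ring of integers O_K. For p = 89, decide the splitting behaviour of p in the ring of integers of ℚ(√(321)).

inert — (89) stays prime in O_K

Since 321 ≡ 1 mod 4, the ring of integers is ℤ[(1+√321)/2] with discriminant 321.
89 ∤ 321, so 89 is unramified.
Euler's criterion: 321^44 mod 89 = 88. Thus (321|89) = -1.
d is a non-residue mod p, hence 89 remains inert in O_K.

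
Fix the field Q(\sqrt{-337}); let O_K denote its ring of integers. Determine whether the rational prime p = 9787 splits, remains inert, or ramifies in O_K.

9787 remains inert

d = -337 ≡ 3 (mod 4), so O_K = ℤ[√-337] and disc(K) = 4d = -1348.
9787 ∤ -1348, so 9787 is unramified.
(-337/9787) = 9450^4893 mod 9787 = 9786, giving Legendre symbol -1.
(-337/9787) = -1, so 9787 is inert.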